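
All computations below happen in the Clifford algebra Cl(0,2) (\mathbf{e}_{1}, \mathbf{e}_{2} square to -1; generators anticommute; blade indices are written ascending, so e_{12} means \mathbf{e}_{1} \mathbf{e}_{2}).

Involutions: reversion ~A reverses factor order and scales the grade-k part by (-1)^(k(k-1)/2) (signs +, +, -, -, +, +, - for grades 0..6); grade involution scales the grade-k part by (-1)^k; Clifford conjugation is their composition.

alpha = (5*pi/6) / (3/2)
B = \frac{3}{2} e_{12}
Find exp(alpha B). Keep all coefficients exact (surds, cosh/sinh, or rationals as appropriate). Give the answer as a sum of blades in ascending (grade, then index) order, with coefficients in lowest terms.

B^2 = (\frac{3}{2})^2*(e_{12})^2 = \frac{9}{4}*(-1) = -\frac{9}{4} (a basis 2-blade squares to minus the product of its generators' squares).
B^2 = -\frac{9}{4} — the series telescopes trigonometrically here: l = \frac{3}{2}, alpha*l = \frac{5 \pi}{6}, so exp(alpha B) = cos(\frac{5 \pi}{6}) + (sin(\frac{5 \pi}{6})/(\frac{3}{2}))*B = - \frac{\sqrt{3}}{2} + (\frac{1}{3})*B.
Answer: - \frac{\sqrt{3}}{2} + \frac{1}{2} e_{12}


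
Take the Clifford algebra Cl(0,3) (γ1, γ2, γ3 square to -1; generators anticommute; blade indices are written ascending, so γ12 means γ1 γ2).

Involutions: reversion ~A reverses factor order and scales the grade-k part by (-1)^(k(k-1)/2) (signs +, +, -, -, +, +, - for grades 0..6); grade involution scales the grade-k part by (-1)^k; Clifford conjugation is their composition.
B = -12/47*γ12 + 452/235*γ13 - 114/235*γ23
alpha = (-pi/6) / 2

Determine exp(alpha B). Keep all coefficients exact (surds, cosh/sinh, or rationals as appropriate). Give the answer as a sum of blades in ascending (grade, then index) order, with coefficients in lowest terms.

B^2 term by term: the squares give (-12/47)^2*(γ12)^2 + (452/235)^2*(γ13)^2 + (-114/235)^2*(γ23)^2 = 144/2209*(-1) + 204304/55225*(-1) + 12996/55225*(-1) = -4 (each basis 2-blade squares to minus the product of its generators' squares); cross terms between blades sharing an index anticommute and cancel. So B^2 = -4.
B^2 = -4 — the series telescopes trigonometrically here: l = 2, alpha*l = -pi/6, so exp(alpha B) = cos(-pi/6) + (sin(-pi/6)/2)*B = sqrt(3)/2 + (-1/4)*B.
Answer: sqrt(3)/2 + 3/47*γ12 - 113/235*γ13 + 57/470*γ23


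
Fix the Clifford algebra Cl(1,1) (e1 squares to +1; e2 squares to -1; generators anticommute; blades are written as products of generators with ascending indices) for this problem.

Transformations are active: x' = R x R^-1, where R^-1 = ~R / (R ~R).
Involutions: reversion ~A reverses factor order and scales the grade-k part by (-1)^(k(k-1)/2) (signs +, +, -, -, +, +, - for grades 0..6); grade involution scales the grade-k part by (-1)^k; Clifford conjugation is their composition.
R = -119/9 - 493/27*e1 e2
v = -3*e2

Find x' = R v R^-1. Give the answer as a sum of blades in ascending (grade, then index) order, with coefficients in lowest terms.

~R = -119/9 + 493/27*e1 e2, and R ~R = -115600/729, so R^-1 = ~R / (-115600/729).
R v = -493/9*e1 + 119/3*e2
Answer: -1827/200*e1 + 1923/200*e2


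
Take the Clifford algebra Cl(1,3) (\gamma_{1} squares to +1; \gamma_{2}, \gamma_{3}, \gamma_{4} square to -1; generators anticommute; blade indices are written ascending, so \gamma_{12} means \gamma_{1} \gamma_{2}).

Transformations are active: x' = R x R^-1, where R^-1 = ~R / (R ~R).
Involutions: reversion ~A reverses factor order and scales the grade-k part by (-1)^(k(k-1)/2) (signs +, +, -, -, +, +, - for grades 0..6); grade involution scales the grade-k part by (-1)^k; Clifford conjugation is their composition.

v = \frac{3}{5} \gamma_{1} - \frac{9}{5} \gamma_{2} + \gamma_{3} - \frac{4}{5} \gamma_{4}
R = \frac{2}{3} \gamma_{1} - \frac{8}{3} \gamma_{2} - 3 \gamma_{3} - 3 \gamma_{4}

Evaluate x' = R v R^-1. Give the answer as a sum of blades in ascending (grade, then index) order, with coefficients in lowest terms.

~R = \frac{2}{3} \gamma_{1} - \frac{8}{3} \gamma_{2} - 3 \gamma_{3} - 3 \gamma_{4}, and R ~R = -\frac{74}{3}, so R^-1 = ~R / (-\frac{74}{3}).
R v = -\frac{19}{5} + \frac{2}{5} \gamma_{12} + \frac{37}{15} \gamma_{13} + \frac{19}{15} \gamma_{14} - \frac{121}{15} \gamma_{23} - \frac{49}{15} \gamma_{24} + \frac{27}{5} \gamma_{34}
Answer: -\frac{73}{185} \gamma_{1} + \frac{181}{185} \gamma_{2} - \frac{356}{185} \gamma_{3} - \frac{23}{185} \gamma_{4}


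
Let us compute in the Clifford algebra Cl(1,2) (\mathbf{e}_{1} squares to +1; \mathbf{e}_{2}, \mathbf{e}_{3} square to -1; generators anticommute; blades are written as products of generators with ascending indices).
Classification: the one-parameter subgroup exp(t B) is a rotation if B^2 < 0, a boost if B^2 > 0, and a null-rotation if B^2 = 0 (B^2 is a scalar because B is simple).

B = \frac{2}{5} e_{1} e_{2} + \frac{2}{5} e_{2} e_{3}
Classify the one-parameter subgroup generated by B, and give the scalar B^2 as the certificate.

B^2 term by term: the squares give (\frac{2}{5})^2*(e_{1} e_{2})^2 + (\frac{2}{5})^2*(e_{2} e_{3})^2 = \frac{4}{25}*(+1) + \frac{4}{25}*(-1) = 0 (each basis 2-blade squares to minus the product of its generators' squares); cross terms between blades sharing an index anticommute and cancel. So B^2 = 0.
Answer: null-rotation, certificate B^2 = 0. Because 0 is invariant under every versor sandwich, the classification follows from its sign alone.


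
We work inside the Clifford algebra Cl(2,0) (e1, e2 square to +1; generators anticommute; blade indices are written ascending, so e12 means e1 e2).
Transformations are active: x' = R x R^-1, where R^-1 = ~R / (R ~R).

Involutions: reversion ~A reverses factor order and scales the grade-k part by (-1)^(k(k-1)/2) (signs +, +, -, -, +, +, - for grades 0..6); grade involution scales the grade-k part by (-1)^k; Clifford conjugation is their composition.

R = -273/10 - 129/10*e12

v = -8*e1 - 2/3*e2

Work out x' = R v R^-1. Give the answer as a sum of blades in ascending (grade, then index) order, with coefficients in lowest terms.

~R = -273/10 + 129/10*e12, and R ~R = 9117/10, so R^-1 = ~R / (9117/10).
R v = 227*e1 - 85*e2
Answer: -17002/3039*e1 + 5832/1013*e2


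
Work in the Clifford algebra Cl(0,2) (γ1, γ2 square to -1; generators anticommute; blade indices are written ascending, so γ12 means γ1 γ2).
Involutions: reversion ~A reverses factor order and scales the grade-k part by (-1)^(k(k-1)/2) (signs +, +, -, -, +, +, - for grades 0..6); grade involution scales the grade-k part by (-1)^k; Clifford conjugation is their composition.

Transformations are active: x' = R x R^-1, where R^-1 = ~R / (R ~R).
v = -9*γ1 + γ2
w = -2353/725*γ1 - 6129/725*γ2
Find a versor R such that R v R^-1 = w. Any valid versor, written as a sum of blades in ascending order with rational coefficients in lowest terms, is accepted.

Since q(v) = q(w) = -82, the sum R = v + w = -8878/725*γ1 - 5404/725*γ2 does the job whenever invertible.
Answer: -8878/725*γ1 - 5404/725*γ2


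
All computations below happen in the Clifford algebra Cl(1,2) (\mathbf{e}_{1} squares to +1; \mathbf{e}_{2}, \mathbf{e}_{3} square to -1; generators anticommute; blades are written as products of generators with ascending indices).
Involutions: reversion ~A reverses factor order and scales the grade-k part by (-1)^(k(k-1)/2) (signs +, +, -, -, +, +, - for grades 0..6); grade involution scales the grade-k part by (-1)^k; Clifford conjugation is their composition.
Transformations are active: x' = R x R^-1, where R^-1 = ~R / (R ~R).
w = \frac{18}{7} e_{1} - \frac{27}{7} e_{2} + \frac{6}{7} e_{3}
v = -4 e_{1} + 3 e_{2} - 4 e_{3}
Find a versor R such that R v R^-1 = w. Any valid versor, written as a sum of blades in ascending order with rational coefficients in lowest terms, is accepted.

Why this works: both vectors square to -9, so q(v) = q(w) and R = v + w = -\frac{10}{7} e_{1} - \frac{6}{7} e_{2} - \frac{22}{7} e_{3} carries v to w — its own direction survives, the complement (v - w)/2 flips.
Answer: -\frac{10}{7} e_{1} - \frac{6}{7} e_{2} - \frac{22}{7} e_{3}


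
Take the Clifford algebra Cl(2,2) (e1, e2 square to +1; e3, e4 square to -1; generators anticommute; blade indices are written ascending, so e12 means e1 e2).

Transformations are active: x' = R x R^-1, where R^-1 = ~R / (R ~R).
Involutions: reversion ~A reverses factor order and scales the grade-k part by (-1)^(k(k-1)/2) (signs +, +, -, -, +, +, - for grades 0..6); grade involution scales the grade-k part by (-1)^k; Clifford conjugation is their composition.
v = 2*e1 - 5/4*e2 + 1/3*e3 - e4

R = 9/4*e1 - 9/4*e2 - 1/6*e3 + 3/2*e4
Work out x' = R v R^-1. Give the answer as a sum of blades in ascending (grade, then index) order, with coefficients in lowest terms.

~R = 9/4*e1 - 9/4*e2 - 1/6*e3 + 3/2*e4, and R ~R = 565/72, so R^-1 = ~R / (565/72).
R v = 1277/144 + 27/16*e12 + 13/12*e13 - 21/4*e14 - 23/24*e23 + 33/8*e24 - 1/3*e34
Answer: 6973/2260*e1 - 2167/565*e2 - 2407/3390*e3 + 4961/1130*e4


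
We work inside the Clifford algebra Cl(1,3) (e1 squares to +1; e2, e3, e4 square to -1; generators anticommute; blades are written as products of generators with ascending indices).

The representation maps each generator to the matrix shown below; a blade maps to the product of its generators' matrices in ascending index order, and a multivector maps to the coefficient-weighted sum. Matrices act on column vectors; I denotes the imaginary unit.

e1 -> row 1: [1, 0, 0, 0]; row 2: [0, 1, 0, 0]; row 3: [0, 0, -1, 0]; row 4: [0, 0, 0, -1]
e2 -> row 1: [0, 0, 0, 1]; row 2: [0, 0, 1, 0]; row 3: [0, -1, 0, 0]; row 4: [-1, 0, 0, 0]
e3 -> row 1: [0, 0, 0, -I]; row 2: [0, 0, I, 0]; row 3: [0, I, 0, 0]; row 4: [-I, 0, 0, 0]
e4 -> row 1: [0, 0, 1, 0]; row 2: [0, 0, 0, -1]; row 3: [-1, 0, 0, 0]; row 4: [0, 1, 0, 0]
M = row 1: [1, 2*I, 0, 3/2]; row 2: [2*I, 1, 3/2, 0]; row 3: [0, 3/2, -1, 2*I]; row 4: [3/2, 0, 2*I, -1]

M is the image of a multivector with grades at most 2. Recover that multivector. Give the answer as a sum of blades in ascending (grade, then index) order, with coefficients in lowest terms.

Method: the blade images are trace-orthogonal — tr(rho(e_A) rho(e_B)^-1) = 4 if A = B and 0 otherwise — and rho(e_A)^-1 = (e_A)^2 * rho(e_A) with (e_A)^2 = +1 or -1, so the coefficient of e_A in the preimage is (e_A)^2 * tr(M rho(e_A))/4.
Nonzero projections over blades of grade <= 2: e1: (e1)^2 = +1, tr(M rho(e1)) = 4, coefficient 1; e1 e2: (e1 e2)^2 = +1, tr(M rho(e1 e2)) = 6, coefficient 3/2; e3 e4: (e3 e4)^2 = -1, tr(M rho(e3 e4)) = 8, coefficient -2. Every other blade of grade <= 2 projects to 0.
Answer: e1 + 3/2*e1 e2 - 2*e3 e4


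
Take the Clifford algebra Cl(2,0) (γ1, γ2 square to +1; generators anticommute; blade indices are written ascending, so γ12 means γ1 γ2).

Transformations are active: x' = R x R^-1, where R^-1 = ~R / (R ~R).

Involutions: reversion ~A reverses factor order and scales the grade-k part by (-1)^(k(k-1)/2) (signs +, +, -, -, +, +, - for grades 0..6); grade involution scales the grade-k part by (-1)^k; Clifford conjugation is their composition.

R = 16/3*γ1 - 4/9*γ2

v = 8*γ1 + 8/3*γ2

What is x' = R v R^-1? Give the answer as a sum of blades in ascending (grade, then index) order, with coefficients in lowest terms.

~R = 16/3*γ1 - 4/9*γ2, and R ~R = 2320/81, so R^-1 = ~R / (2320/81).
R v = 1120/27 + 160/9*γ12
Answer: 216/29*γ1 - 344/87*γ2


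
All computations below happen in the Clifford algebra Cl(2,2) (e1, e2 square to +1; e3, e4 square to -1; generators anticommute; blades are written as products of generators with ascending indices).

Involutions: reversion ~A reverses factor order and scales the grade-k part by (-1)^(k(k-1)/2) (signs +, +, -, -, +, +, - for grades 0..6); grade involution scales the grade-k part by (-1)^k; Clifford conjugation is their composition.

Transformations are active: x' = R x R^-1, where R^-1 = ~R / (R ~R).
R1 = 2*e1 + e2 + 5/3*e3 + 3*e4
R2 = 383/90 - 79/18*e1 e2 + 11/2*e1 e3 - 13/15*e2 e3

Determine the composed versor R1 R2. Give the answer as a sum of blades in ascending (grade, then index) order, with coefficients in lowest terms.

Distribute over the terms of R1 (each basis-blade product reordered to ascending indices, repeated generators contracted through their squares):
(2*e1) R2 = 383/45*e1 - 79/9*e2 + 11*e3 - 26/15*e1 e2 e3
(e2) R2 = 79/18*e1 + 383/90*e2 - 13/15*e3 - 11/2*e1 e2 e3
(5/3*e3) R2 = 55/6*e1 - 13/9*e2 + 383/54*e3 - 395/54*e1 e2 e3
(3*e4) R2 = 383/30*e4 - 79/6*e1 e2 e4 + 33/2*e1 e3 e4 - 13/5*e2 e3 e4
Summing the partial products and collecting blades:
Answer: 331/15*e1 - 179/30*e2 + 4651/270*e3 + 383/30*e4 - 1964/135*e1 e2 e3 - 79/6*e1 e2 e4 + 33/2*e1 e3 e4 - 13/5*e2 e3 e4


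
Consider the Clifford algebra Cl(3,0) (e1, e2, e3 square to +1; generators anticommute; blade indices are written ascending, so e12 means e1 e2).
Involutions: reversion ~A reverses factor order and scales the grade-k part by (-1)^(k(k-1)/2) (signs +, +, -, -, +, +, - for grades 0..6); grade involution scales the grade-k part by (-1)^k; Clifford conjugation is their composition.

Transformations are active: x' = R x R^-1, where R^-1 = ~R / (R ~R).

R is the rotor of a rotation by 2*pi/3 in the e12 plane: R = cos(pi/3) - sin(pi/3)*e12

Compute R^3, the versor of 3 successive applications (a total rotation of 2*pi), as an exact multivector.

Rotor phase runs at HALF the rotation angle; powers of one rotor simply add phase, so after 3 steps in e12 the phase is 3*pi/3 = pi and R^3 = cos(pi) - sin(pi)*e12.
cos(pi) = -1 and sin(pi) = 0, so R^3 = -1. The total rotation 2*pi is 1 full turn, so every vector returns to itself, yet the rotor is -1, on the OTHER sheet of the double cover (an odd number of 2*pi turns).
Answer: -1


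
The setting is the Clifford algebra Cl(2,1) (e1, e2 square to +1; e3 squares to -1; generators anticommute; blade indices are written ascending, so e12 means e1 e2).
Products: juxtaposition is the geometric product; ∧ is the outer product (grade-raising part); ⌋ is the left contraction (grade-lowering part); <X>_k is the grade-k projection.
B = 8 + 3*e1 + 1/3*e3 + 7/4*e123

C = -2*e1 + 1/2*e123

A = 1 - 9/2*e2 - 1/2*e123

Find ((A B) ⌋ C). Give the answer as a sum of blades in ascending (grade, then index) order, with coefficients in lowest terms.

step 1: 57/8 + 3*e1 - 36*e2 + 1/3*e3 + 41/3*e12 + 63/8*e13 - 3*e23 - 9/4*e123
step 2: -57/8 - 63/4*e1 - 63/16*e2 - 41/6*e3 - 1/6*e12 + 18*e13 + 3/2*e23 + 57/16*e123
Answer: -57/8 - 63/4*e1 - 63/16*e2 - 41/6*e3 - 1/6*e12 + 18*e13 + 3/2*e23 + 57/16*e123


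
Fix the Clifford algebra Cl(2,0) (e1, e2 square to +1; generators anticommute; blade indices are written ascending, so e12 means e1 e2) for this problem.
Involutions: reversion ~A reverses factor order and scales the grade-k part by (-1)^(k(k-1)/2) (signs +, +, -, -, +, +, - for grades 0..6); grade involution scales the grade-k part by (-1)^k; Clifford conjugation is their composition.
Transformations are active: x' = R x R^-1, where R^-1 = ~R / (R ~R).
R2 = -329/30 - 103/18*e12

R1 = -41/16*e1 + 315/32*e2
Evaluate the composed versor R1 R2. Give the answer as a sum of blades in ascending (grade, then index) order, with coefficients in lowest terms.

Distribute over the terms of R1 (each basis-blade product reordered to ascending indices, repeated generators contracted through their squares):
(-41/16*e1) R2 = 13489/480*e1 + 4223/288*e2
(315/32*e2) R2 = 3605/64*e1 - 6909/64*e2
Summing the partial products and collecting blades:
Answer: 81053/960*e1 - 53735/576*e2


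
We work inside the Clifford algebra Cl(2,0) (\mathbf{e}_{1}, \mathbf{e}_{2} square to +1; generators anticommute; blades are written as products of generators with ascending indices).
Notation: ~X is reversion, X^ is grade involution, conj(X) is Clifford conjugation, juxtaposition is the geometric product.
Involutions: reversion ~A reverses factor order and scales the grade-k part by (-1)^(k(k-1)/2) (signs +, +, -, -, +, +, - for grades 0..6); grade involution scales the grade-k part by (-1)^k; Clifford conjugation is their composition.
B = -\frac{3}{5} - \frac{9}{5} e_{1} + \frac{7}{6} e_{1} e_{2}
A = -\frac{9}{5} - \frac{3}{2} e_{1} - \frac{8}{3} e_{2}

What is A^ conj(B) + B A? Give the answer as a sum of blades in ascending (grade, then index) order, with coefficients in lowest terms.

first term: \frac{189}{50} - \frac{463}{450} e_{1} - \frac{67}{20} e_{2} - \frac{27}{10} e_{1} e_{2}
second term: \frac{189}{50} + \frac{463}{450} e_{1} + \frac{67}{20} e_{2} + \frac{27}{10} e_{1} e_{2}
Answer: \frac{189}{25}


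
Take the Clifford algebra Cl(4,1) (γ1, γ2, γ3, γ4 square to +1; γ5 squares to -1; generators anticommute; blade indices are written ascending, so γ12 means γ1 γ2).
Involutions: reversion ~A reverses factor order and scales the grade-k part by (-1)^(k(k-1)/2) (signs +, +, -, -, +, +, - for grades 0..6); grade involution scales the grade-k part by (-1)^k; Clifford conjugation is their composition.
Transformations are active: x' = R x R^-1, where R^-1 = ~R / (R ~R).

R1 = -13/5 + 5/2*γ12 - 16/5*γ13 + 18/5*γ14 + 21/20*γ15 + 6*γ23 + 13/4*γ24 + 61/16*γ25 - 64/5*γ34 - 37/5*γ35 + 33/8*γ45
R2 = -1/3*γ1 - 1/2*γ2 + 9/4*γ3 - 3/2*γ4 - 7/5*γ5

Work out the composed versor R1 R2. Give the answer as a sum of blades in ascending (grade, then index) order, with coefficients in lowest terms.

Distribute over the terms of R2 (each basis-blade product reordered to ascending indices, repeated generators contracted through their squares):
R1 (-1/3*γ1) = 13/15*γ1 + 5/6*γ2 - 16/15*γ3 + 6/5*γ4 + 7/20*γ5 - 2*γ123 - 13/12*γ124 - 61/48*γ125 + 64/15*γ134 + 37/15*γ135 - 11/8*γ145
R1 (-1/2*γ2) = -5/4*γ1 + 13/10*γ2 + 3*γ3 + 13/8*γ4 + 61/32*γ5 - 8/5*γ123 + 9/5*γ124 + 21/40*γ125 + 32/5*γ234 + 37/10*γ235 - 33/16*γ245
R1 (9/4*γ3) = -36/5*γ1 + 27/2*γ2 - 117/20*γ3 + 144/5*γ4 + 333/20*γ5 + 45/8*γ123 - 81/10*γ134 - 189/80*γ135 - 117/16*γ234 - 549/64*γ235 + 297/32*γ345
R1 (-3/2*γ4) = -27/5*γ1 - 39/8*γ2 + 96/5*γ3 + 39/10*γ4 + 99/16*γ5 - 15/4*γ124 + 24/5*γ134 + 63/40*γ145 - 9*γ234 + 183/32*γ245 - 111/10*γ345
R1 (-7/5*γ5) = 147/100*γ1 + 427/80*γ2 - 259/25*γ3 + 231/40*γ4 + 91/25*γ5 - 7/2*γ125 + 112/25*γ135 - 126/25*γ145 - 42/5*γ235 - 91/20*γ245 + 448/25*γ345
Summing the partial products and collecting blades:
Answer: -1727/150*γ1 + 3863/240*γ2 + 1477/300*γ3 + 413/10*γ4 + 22987/800*γ5 + 81/40*γ123 - 91/30*γ124 - 1019/240*γ125 + 29/30*γ134 + 5501/1200*γ135 - 121/25*γ145 - 793/80*γ234 - 4249/320*γ235 - 143/160*γ245 + 12881/800*γ345


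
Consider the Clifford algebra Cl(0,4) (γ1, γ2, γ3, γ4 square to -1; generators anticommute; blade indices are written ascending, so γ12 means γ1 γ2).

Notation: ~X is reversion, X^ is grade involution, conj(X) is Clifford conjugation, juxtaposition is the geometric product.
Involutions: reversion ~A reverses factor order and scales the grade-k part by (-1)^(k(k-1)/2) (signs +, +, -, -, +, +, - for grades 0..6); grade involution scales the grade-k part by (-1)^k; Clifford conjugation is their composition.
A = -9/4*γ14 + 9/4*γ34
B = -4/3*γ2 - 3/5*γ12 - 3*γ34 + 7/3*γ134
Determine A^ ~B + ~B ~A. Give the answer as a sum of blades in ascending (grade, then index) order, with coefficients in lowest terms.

first term: -27/4 + 21/4*γ1 + 21/4*γ3 - 27/4*γ13 + 27/20*γ24 - 3*γ124 - 3*γ234 + 27/20*γ1234
second term: 27/4 - 21/4*γ1 - 21/4*γ3 - 27/4*γ13 + 27/20*γ24 + 3*γ124 + 3*γ234 - 27/20*γ1234
Answer: -27/2*γ13 + 27/10*γ24


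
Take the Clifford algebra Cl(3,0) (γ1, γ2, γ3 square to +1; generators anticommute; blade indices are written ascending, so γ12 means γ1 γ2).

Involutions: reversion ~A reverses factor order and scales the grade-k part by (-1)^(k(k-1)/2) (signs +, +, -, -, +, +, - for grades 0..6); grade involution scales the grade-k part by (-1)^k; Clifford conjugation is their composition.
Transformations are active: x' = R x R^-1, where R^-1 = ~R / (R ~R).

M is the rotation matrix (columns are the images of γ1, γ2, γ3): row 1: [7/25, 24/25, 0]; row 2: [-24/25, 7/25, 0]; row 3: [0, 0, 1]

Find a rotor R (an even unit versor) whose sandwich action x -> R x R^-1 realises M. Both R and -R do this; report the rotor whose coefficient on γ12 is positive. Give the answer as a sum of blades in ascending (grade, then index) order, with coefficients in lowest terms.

Method: write R = a + b12*γ12 + b13*γ13 + b23*γ23 with a^2 + b12^2 + b13^2 + b23^2 = 1 (so R^-1 = ~R). Expanding the columns R e_j ~R gives tr M = 4a^2 - 1 and, from the antisymmetric part, M21 - M12 = -4a*b12, M13 - M31 = 4a*b13, M32 - M23 = -4a*b23.
Here tr M = 39/25, so a^2 = (1 + tr M)/4 = 16/25 and a = ±4/5. Taking a = 4/5: M21 - M12 = -48/25, M13 - M31 = 0, M32 - M23 = 0, giving b12 = 3/5, b13 = 0, b23 = 0, i.e. R = 4/5 + 3/5*γ12.
Its γ12 coefficient is already positive.
Answer: 4/5 + 3/5*γ12. Note: both R and -R realise this M (trace 39/25); the covering map identifies them, and the γ12-coefficient sign is the tie-breaker.


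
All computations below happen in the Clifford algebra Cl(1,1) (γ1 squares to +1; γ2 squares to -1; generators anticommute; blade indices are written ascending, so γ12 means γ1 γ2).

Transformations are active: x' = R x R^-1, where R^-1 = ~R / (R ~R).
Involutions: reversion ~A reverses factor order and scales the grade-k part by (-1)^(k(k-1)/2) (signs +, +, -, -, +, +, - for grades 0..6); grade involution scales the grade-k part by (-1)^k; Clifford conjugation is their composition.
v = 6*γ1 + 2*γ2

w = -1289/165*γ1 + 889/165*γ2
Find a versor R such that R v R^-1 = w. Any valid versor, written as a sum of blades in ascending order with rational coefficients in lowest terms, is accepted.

R = v + w = -299/165*γ1 + 1219/165*γ2 works: the equal norms (32) guarantee its sandwich swaps v into w.
Answer: -299/165*γ1 + 1219/165*γ2


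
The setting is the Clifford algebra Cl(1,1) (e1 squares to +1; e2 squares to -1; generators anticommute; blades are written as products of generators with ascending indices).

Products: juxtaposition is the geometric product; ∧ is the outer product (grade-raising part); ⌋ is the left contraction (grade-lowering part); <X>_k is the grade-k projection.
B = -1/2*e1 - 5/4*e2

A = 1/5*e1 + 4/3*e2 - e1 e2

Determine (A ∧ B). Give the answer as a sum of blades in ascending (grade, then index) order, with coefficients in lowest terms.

step 1: 5/12*e1 e2
Answer: 5/12*e1 e2


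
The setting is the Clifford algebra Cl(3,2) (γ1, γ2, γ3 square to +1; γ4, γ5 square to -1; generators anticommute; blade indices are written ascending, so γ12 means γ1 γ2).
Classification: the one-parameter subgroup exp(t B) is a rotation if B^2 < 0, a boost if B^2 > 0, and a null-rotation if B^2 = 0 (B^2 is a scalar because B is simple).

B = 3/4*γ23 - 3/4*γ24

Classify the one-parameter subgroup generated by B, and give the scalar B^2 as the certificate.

B^2 term by term: the squares give (3/4)^2*(γ23)^2 + (-3/4)^2*(γ24)^2 = 9/16*(-1) + 9/16*(+1) = 0 (each basis 2-blade squares to minus the product of its generators' squares); cross terms between blades sharing an index anticommute and cancel. So B^2 = 0.
Answer: null-rotation, certificate B^2 = 0. One invariant decides it: the square 0 survives every conjugation, and its sign is exactly the classification.


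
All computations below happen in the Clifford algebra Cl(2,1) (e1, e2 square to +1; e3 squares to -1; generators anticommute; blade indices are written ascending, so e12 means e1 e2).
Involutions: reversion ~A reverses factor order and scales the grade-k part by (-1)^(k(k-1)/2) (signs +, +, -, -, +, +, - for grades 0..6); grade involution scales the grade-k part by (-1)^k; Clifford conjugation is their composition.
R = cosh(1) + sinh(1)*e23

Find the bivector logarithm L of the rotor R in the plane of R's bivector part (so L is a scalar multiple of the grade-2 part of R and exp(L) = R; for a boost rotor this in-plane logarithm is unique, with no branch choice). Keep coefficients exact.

The scalar part of R is cosh(1), which determines |rapidity| via cosh; the sign lives in the bivector part, and pairing them (bivector part over sinh of the rapidity = the plane) gives the unique in-plane L = rapidity * plane.
Concretely: cosh(rapidity) = cosh(1) gives rapidity = ±1, and since rapidity/sinh(rapidity) is even the sign is immaterial: L = (rapidity/sinh(rapidity)) * <R>_2 = (1/sinh(1)) * <R>_2.
Answer: e23


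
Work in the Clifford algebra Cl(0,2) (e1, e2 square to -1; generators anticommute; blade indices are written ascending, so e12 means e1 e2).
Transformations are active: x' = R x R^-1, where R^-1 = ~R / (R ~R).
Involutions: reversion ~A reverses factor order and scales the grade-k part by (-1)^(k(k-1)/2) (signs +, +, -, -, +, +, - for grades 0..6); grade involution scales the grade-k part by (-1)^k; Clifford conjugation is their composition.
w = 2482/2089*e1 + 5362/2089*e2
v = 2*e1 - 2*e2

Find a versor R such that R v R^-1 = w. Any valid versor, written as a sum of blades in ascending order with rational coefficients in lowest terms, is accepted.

Why this works: both vectors square to -8, so q(v) = q(w) and R = v + w = 6660/2089*e1 + 1184/2089*e2 carries v to w — its own direction survives, the complement (v - w)/2 flips.
Answer: 6660/2089*e1 + 1184/2089*e2


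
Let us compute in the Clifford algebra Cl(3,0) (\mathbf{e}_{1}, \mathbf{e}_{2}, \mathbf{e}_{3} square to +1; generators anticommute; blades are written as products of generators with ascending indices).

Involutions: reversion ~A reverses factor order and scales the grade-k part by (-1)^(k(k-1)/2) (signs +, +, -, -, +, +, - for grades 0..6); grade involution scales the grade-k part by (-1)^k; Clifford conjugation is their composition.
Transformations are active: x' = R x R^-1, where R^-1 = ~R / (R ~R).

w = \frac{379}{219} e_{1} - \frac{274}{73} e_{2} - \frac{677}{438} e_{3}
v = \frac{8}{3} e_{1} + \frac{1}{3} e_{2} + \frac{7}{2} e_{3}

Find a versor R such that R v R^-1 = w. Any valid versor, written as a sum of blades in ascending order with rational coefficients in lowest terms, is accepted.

The midline construction: v and w both square to \frac{701}{36}, so reflecting in their sum \frac{321}{73} e_{1} - \frac{749}{219} e_{2} + \frac{428}{219} e_{3} exchanges them.
Answer: \frac{321}{73} e_{1} - \frac{749}{219} e_{2} + \frac{428}{219} e_{3}


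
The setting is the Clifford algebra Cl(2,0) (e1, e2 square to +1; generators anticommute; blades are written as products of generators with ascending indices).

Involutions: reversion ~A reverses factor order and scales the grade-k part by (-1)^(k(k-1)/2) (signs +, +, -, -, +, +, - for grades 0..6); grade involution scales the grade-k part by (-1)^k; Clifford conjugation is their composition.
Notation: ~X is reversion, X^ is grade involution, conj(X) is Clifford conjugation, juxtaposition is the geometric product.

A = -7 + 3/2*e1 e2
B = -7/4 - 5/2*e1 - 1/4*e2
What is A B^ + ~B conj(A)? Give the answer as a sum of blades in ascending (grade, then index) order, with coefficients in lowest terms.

first term: 49/4 - 137/8*e1 - 11/2*e2 - 21/8*e1 e2
second term: 49/4 + 137/8*e1 + 11/2*e2 + 21/8*e1 e2
Answer: 49/2


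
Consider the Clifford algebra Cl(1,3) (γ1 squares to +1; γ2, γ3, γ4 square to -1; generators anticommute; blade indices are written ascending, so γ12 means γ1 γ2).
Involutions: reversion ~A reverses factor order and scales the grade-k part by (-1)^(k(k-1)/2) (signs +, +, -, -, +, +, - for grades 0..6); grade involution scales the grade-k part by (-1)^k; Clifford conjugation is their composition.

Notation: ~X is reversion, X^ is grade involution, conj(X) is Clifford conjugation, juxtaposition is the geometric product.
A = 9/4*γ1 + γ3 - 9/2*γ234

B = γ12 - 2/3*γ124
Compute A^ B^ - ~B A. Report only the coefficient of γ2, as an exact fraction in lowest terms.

first term: -9/4*γ2 - 3*γ13 - 3/2*γ24 - γ123 + 9/2*γ134 - 2/3*γ1234
second term: 9/4*γ2 - 3*γ13 + 3/2*γ24 - γ123 - 9/2*γ134 - 2/3*γ1234
Answer: -9/2


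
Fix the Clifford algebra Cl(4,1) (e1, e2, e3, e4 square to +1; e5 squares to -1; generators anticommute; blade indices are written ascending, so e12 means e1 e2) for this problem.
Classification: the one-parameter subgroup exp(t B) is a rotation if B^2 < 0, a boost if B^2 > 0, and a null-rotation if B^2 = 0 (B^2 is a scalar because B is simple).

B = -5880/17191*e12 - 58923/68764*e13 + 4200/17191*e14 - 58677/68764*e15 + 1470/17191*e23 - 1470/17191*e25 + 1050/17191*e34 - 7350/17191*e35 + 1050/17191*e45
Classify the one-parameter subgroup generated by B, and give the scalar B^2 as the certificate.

B^2 term by term: the squares give (-5880/17191)^2*(e12)^2 + (-58923/68764)^2*(e13)^2 + (4200/17191)^2*(e14)^2 + (-58677/68764)^2*(e15)^2 + (1470/17191)^2*(e23)^2 + (-1470/17191)^2*(e25)^2 + (1050/17191)^2*(e34)^2 + (-7350/17191)^2*(e35)^2 + (1050/17191)^2*(e45)^2 = 34574400/295530481*(-1) + 3471919929/4728487696*(-1) + 17640000/295530481*(-1) + 3442990329/4728487696*(+1) + 2160900/295530481*(-1) + 2160900/295530481*(+1) + 1102500/295530481*(-1) + 54022500/295530481*(+1) + 1102500/295530481*(+1) = 0 (each basis 2-blade squares to minus the product of its generators' squares); cross terms between blades sharing an index anticommute and cancel; the commuting (index-disjoint) pairs give grade-4 terms 2*c*c'*(blade product), which cancel blade by blade — e1234: -12348000/295530481 + 12348000/295530481 = 0; e1235: 86436000/295530481 - 43308405/295530481 - 43127595/295530481 = 0; e1245: -12348000/295530481 + 12348000/295530481 = 0; e1345: -30934575/295530481 + 61740000/295530481 - 30805425/295530481 = 0; e2345: 3087000/295530481 - 3087000/295530481 = 0 — confirming B is simple. So B^2 = 0.
Answer: null-rotation, certificate B^2 = 0. Because 0 is invariant under every versor sandwich, the classification follows from its sign alone.


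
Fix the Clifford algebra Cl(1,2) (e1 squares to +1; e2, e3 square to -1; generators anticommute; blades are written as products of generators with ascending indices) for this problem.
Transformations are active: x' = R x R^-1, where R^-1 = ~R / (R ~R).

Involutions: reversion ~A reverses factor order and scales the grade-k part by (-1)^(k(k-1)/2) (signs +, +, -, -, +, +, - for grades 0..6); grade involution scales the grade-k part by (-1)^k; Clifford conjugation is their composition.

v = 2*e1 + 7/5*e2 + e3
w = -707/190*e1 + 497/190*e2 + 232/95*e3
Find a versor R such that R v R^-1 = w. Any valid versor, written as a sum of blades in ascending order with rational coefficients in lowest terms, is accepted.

Here q(v) = q(w) = 26/25; the classical choice R = v + w = -327/190*e1 + 763/190*e2 + 327/95*e3 then realises v -> w under the sandwich.
Answer: -327/190*e1 + 763/190*e2 + 327/95*e3


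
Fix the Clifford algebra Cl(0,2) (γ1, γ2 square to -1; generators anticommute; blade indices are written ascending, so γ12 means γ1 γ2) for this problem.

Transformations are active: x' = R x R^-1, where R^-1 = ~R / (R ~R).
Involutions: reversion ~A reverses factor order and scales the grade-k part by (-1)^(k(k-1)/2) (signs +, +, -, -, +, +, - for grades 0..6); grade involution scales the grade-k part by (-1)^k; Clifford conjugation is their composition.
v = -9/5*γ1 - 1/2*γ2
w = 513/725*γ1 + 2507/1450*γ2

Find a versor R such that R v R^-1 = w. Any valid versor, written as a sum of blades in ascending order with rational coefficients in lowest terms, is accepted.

Since q(v) = q(w) = -349/100, the sum R = v + w = -792/725*γ1 + 891/725*γ2 does the job whenever invertible.
Answer: -792/725*γ1 + 891/725*γ2


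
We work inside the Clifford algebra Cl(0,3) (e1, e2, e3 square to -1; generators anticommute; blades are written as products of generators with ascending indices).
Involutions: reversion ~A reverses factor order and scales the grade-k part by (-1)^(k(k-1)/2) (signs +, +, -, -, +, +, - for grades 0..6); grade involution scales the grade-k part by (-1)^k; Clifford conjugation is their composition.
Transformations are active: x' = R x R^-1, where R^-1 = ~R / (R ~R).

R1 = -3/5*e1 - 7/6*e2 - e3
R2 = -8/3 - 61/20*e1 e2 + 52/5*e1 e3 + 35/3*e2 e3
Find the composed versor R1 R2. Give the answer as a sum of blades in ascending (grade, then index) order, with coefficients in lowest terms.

Distribute over the terms of R1 (each basis-blade product reordered to ascending indices, repeated generators contracted through their squares):
(-3/5*e1) R2 = 8/5*e1 - 183/100*e2 + 156/25*e3 - 7*e1 e2 e3
(-7/6*e2) R2 = 427/120*e1 + 28/9*e2 + 245/18*e3 + 182/15*e1 e2 e3
(-e3) R2 = -52/5*e1 - 35/3*e2 + 8/3*e3 + 61/20*e1 e2 e3
Summing the partial products and collecting blades:
Answer: -629/120*e1 - 9347/900*e2 + 10133/450*e3 + 491/60*e1 e2 e3


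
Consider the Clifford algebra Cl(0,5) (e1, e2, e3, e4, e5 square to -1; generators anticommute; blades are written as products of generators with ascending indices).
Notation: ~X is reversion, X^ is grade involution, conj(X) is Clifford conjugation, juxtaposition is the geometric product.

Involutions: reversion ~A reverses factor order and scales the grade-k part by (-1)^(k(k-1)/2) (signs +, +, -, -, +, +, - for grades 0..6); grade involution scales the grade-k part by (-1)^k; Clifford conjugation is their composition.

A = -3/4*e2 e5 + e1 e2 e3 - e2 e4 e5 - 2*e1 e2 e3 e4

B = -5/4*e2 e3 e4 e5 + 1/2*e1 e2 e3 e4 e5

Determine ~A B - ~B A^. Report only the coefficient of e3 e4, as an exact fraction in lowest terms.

first term: -5/4*e3 - e5 - 1/2*e1 e3 + 5/2*e1 e5 + 15/16*e3 e4 - 1/2*e4 e5 - 3/8*e1 e3 e4 - 5/4*e1 e4 e5
second term: 5/4*e3 - e5 - 1/2*e1 e3 - 5/2*e1 e5 - 15/16*e3 e4 - 1/2*e4 e5 + 3/8*e1 e3 e4 - 5/4*e1 e4 e5
Answer: 15/8


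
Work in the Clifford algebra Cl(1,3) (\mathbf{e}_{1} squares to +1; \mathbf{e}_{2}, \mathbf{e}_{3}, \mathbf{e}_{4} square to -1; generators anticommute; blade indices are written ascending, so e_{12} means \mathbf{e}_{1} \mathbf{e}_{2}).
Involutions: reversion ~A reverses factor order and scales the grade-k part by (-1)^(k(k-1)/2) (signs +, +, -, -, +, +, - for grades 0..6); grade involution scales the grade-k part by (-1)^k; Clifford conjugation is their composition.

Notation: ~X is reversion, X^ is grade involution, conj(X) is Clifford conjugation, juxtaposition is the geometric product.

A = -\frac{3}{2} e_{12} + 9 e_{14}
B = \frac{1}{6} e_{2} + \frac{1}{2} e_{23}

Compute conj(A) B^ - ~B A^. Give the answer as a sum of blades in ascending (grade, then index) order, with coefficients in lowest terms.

first term: \frac{1}{4} e_{1} - \frac{3}{4} e_{13} - \frac{3}{2} e_{124} - \frac{9}{2} e_{1234}
second term: -\frac{1}{4} e_{1} + \frac{3}{4} e_{13} - \frac{3}{2} e_{124} - \frac{9}{2} e_{1234}
Answer: \frac{1}{2} e_{1} - \frac{3}{2} e_{13}


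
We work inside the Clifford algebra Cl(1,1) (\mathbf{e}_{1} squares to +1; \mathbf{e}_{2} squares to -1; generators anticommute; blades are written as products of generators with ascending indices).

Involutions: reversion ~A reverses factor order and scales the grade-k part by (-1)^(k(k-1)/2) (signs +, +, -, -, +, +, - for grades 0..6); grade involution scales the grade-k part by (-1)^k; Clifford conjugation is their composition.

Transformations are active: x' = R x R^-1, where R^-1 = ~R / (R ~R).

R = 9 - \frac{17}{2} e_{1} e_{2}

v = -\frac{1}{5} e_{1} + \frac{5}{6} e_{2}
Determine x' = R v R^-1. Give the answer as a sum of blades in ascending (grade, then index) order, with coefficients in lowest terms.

~R = 9 + \frac{17}{2} e_{1} e_{2}, and R ~R = \frac{35}{4}, so R^-1 = ~R / (\frac{35}{4}).
R v = \frac{317}{60} e_{1} + \frac{29}{5} e_{2}
Answer: \frac{1937}{175} e_{1} + \frac{11653}{1050} e_{2}


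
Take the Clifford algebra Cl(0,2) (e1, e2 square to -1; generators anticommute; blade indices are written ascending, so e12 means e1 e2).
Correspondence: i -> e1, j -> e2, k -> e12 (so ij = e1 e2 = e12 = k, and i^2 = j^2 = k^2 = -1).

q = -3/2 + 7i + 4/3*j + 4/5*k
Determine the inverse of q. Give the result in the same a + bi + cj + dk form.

In blades: q = -3/2 + 7*e1 + 4/3*e2 + 4/5*e12.
With qbar = -3/2 - 7*e1 - 4/3*e2 - 4/5*e12 (scalar fixed, mapped units negated), q qbar = 48301/900 (the sum of squared coefficients), so q^-1 = qbar / (48301/900) = -1350/48301 - 6300/48301*e1 - 1200/48301*e2 - 720/48301*e12; translating back:
Answer: -1350/48301 - 6300/48301*i - 1200/48301*j - 720/48301*k


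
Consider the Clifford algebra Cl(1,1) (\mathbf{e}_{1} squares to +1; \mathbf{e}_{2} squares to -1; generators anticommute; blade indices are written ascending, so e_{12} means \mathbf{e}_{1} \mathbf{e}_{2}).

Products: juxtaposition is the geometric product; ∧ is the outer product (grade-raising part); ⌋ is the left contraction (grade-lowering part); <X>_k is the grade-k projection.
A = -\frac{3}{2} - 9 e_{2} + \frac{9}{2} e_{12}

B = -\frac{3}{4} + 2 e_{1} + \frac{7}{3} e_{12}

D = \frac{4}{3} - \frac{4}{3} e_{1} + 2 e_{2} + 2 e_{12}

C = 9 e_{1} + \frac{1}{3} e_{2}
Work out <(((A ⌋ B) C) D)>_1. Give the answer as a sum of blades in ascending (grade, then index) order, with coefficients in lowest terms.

step 1: \frac{93}{8} - 24 e_{1} - \frac{7}{2} e_{12}
step 2: -216 + \frac{2539}{24} e_{1} + \frac{283}{8} e_{2} - 8 e_{12}
step 3: -\frac{18569}{36} + \frac{18569}{36} e_{1} - \frac{2207}{12} e_{2} - \frac{2207}{12} e_{12}
step 4: \frac{18569}{36} e_{1} - \frac{2207}{12} e_{2}
Answer: \frac{18569}{36} e_{1} - \frac{2207}{12} e_{2}


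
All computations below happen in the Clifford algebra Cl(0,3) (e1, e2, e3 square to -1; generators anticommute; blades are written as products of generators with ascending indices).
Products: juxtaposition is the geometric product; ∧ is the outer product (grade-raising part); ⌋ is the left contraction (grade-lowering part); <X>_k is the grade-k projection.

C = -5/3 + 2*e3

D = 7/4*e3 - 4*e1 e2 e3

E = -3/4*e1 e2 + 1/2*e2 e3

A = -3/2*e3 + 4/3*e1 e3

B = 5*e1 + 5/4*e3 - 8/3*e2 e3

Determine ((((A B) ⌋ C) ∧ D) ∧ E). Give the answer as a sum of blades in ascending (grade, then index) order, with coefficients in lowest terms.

step 1: 15/8 - 5/3*e1 + 4*e2 + 20/3*e3 - 32/9*e1 e2 + 15/2*e1 e3
step 2: -395/24 + 15/4*e3
step 3: -2765/96*e3 + 395/6*e1 e2 e3
step 4: 2765/128*e1 e2 e3
Answer: 2765/128*e1 e2 e3


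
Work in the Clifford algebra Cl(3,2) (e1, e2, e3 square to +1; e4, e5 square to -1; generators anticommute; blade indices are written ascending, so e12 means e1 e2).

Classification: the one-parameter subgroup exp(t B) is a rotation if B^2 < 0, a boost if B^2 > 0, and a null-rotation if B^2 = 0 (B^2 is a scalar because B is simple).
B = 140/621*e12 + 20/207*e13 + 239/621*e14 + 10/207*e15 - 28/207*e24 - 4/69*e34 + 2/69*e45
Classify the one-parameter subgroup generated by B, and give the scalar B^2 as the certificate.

B^2 term by term: the squares give (140/621)^2*(e12)^2 + (20/207)^2*(e13)^2 + (239/621)^2*(e14)^2 + (10/207)^2*(e15)^2 + (-28/207)^2*(e24)^2 + (-4/69)^2*(e34)^2 + (2/69)^2*(e45)^2 = 19600/385641*(-1) + 400/42849*(-1) + 57121/385641*(+1) + 100/42849*(+1) + 784/42849*(+1) + 16/4761*(+1) + 4/4761*(-1) = 1/9 (each basis 2-blade squares to minus the product of its generators' squares); cross terms between blades sharing an index anticommute and cancel; the commuting (index-disjoint) pairs give grade-4 terms 2*c*c'*(blade product), which cancel blade by blade — e1234: -1120/42849 + 1120/42849 = 0; e1245: 560/42849 - 560/42849 = 0; e1345: 80/14283 - 80/14283 = 0 — confirming B is simple. So B^2 = 1/9.
Answer: boost, certificate B^2 = 1/9. One invariant decides it: the square 1/9 survives every conjugation, and its sign is exactly the classification.


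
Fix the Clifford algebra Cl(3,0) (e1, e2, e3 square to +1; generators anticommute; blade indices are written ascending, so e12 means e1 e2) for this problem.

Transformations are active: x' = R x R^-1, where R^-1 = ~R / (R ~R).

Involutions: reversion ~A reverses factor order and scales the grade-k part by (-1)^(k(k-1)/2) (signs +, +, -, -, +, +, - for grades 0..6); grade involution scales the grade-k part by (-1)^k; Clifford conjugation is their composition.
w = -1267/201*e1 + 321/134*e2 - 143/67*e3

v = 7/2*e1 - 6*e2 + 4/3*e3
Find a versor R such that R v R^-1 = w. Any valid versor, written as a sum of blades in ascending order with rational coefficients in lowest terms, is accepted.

Key observation: q(v) = q(w) = 1801/36 (sandwiches preserve the norm), so R = v + w = -1127/402*e1 - 483/134*e2 - 161/201*e3 works whenever it is invertible — the component of v along it is kept and (v - w)/2 reverses, sending v to w.
Answer: -1127/402*e1 - 483/134*e2 - 161/201*e3
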